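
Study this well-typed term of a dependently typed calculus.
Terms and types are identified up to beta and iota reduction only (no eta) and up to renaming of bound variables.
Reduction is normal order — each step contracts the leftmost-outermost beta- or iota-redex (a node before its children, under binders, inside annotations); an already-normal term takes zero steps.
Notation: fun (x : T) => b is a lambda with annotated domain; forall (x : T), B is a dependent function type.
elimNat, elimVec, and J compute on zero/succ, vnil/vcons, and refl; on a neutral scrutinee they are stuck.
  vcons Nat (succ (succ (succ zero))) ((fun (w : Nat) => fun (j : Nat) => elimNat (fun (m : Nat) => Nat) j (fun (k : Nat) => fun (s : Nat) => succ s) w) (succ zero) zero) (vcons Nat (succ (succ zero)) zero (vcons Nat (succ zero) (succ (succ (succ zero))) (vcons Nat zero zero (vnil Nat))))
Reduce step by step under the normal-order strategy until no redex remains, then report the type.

reduction (normal order):
  vcons Nat (succ (succ (succ zero))) ((fun (w : Nat) => fun (j : Nat) => elimNat (fun (m : Nat) => Nat) j (fun (k : Nat) => fun (s : Nat) => succ s) w) (succ zero) zero) (vcons Nat (succ (succ zero)) zero (vcons Nat (succ zero) (succ (succ (succ zero))) (vcons Nat zero zero (vnil Nat))))
  ~> vcons Nat (succ (succ (succ zero))) ((fun (w : Nat) => elimNat (fun (j : Nat) => Nat) w (fun (m : Nat) => fun (k : Nat) => succ k) (succ zero)) zero) (vcons Nat (succ (succ zero)) zero (vcons Nat (succ zero) (succ (succ (succ zero))) (vcons Nat zero zero (vnil Nat))))
  ~> vcons Nat (succ (succ (succ zero))) (elimNat (fun (w : Nat) => Nat) zero (fun (j : Nat) => fun (m : Nat) => succ m) (succ zero)) (vcons Nat (succ (succ zero)) zero (vcons Nat (succ zero) (succ (succ (succ zero))) (vcons Nat zero zero (vnil Nat))))
  ~> vcons Nat (succ (succ (succ zero))) ((fun (w : Nat) => fun (j : Nat) => succ j) zero (elimNat (fun (m : Nat) => Nat) zero (fun (k : Nat) => fun (s : Nat) => succ s) zero)) (vcons Nat (succ (succ zero)) zero (vcons Nat (succ zero) (succ (succ (succ zero))) (vcons Nat zero zero (vnil Nat))))
  ~> vcons Nat (succ (succ (succ zero))) ((fun (w : Nat) => succ w) (elimNat (fun (j : Nat) => Nat) zero (fun (m : Nat) => fun (k : Nat) => succ k) zero)) (vcons Nat (succ (succ zero)) zero (vcons Nat (succ zero) (succ (succ (succ zero))) (vcons Nat zero zero (vnil Nat))))
  ~> vcons Nat (succ (succ (succ zero))) (succ (elimNat (fun (w : Nat) => Nat) zero (fun (j : Nat) => fun (m : Nat) => succ m) zero)) (vcons Nat (succ (succ zero)) zero (vcons Nat (succ zero) (succ (succ (succ zero))) (vcons Nat zero zero (vnil Nat))))
  ~> vcons Nat (succ (succ (succ zero))) (succ zero) (vcons Nat (succ (succ zero)) zero (vcons Nat (succ zero) (succ (succ (succ zero))) (vcons Nat zero zero (vnil Nat))))
inferred type:
  Vec Nat (succ (succ (succ (succ zero))))


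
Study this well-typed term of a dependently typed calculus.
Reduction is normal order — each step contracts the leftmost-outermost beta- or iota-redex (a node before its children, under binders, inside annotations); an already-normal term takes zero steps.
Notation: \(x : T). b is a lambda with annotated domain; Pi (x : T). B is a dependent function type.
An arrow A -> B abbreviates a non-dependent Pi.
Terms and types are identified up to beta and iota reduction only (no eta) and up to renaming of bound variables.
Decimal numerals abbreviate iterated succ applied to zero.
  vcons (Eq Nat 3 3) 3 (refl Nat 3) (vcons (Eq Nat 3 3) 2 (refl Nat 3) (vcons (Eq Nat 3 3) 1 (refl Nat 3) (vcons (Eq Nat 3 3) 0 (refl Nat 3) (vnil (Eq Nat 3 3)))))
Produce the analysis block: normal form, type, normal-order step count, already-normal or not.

reduced normal form:
  vcons (Eq Nat 3 3) 3 (refl Nat 3) (vcons (Eq Nat 3 3) 2 (refl Nat 3) (vcons (Eq Nat 3 3) 1 (refl Nat 3) (vcons (Eq Nat 3 3) 0 (refl Nat 3) (vnil (Eq Nat 3 3)))))
type:
  Vec (Eq Nat 3 3) 4
reduction steps (normal order): 0
started in normal form: yes


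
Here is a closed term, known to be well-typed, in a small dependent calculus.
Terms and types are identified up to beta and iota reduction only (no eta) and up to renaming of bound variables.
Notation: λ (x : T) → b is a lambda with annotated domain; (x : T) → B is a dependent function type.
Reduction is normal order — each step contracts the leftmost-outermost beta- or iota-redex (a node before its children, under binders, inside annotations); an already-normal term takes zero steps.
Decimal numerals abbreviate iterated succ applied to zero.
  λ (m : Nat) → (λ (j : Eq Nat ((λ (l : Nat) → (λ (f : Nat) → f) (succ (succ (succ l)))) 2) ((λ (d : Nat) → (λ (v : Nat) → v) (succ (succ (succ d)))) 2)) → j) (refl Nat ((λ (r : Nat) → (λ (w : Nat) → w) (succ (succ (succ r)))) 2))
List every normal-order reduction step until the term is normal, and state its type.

reduction (normal order):
  λ (m : Nat) → (λ (j : Eq Nat ((λ (l : Nat) → (λ (f : Nat) → f) (succ (succ (succ l)))) 2) ((λ (d : Nat) → (λ (v : Nat) → v) (succ (succ (succ d)))) 2)) → j) (refl Nat ((λ (r : Nat) → (λ (w : Nat) → w) (succ (succ (succ r)))) 2))
  ~> λ (m : Nat) → refl Nat ((λ (j : Nat) → (λ (l : Nat) → l) (succ (succ (succ j)))) 2)
  ~> λ (m : Nat) → refl Nat ((λ (j : Nat) → j) 5)
  ~> λ (m : Nat) → refl Nat 5
the term's type:
  (m : Nat) → Eq Nat 5 5


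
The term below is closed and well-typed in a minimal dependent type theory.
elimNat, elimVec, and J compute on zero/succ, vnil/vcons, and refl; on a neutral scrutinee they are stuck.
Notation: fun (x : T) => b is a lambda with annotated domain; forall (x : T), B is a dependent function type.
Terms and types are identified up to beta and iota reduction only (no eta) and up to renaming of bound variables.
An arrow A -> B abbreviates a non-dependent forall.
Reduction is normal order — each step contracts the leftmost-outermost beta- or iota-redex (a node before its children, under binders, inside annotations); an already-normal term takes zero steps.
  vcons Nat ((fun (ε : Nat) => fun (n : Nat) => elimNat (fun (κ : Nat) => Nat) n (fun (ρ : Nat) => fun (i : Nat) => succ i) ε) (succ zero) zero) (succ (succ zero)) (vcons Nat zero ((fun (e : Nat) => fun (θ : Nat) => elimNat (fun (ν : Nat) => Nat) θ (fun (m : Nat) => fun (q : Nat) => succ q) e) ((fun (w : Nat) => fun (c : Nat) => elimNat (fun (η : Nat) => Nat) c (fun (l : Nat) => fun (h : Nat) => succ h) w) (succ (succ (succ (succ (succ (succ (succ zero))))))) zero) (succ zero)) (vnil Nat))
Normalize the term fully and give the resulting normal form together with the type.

reduced normal form:
  vcons Nat (succ zero) (succ (succ zero)) (vcons Nat zero (succ (succ (succ (succ (succ (succ (succ (succ zero)))))))) (vnil Nat))
inferred type:
  Vec Nat (succ (succ zero))


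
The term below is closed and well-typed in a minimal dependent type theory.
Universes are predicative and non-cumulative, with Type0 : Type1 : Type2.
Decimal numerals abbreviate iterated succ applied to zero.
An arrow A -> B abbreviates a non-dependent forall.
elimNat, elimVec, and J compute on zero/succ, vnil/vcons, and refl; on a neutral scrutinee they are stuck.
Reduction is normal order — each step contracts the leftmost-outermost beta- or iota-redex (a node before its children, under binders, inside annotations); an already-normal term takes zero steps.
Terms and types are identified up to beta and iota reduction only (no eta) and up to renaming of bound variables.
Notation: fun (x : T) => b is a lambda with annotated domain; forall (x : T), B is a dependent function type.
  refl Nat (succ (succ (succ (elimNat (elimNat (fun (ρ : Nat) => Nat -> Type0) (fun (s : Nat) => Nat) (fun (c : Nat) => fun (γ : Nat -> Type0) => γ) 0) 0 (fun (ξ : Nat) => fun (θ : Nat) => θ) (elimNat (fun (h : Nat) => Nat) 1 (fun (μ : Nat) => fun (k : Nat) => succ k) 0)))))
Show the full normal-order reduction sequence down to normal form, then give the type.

normal-order reduction sequence:
  refl Nat (succ (succ (succ (elimNat (elimNat (fun (ρ : Nat) => Nat -> Type0) (fun (s : Nat) => Nat) (fun (c : Nat) => fun (γ : Nat -> Type0) => γ) 0) 0 (fun (ξ : Nat) => fun (θ : Nat) => θ) (elimNat (fun (h : Nat) => Nat) 1 (fun (μ : Nat) => fun (k : Nat) => succ k) 0)))))
  ~> refl Nat (succ (succ (succ (elimNat (fun (ρ : Nat) => Nat) 0 (fun (s : Nat) => fun (c : Nat) => c) (elimNat (fun (γ : Nat) => Nat) 1 (fun (ξ : Nat) => fun (θ : Nat) => succ θ) 0)))))
  ~> refl Nat (succ (succ (succ (elimNat (fun (ρ : Nat) => Nat) 0 (fun (s : Nat) => fun (c : Nat) => c) 1))))
  ~> refl Nat (succ (succ (succ ((fun (ρ : Nat) => fun (s : Nat) => s) 0 (elimNat (fun (c : Nat) => Nat) 0 (fun (γ : Nat) => fun (ξ : Nat) => ξ) 0)))))
  ~> refl Nat (succ (succ (succ ((fun (ρ : Nat) => ρ) (elimNat (fun (s : Nat) => Nat) 0 (fun (c : Nat) => fun (γ : Nat) => γ) 0)))))
  ~> refl Nat (succ (succ (succ (elimNat (fun (ρ : Nat) => Nat) 0 (fun (s : Nat) => fun (c : Nat) => c) 0))))
  ~> refl Nat 3
the term's type:
  Eq Nat 3 3


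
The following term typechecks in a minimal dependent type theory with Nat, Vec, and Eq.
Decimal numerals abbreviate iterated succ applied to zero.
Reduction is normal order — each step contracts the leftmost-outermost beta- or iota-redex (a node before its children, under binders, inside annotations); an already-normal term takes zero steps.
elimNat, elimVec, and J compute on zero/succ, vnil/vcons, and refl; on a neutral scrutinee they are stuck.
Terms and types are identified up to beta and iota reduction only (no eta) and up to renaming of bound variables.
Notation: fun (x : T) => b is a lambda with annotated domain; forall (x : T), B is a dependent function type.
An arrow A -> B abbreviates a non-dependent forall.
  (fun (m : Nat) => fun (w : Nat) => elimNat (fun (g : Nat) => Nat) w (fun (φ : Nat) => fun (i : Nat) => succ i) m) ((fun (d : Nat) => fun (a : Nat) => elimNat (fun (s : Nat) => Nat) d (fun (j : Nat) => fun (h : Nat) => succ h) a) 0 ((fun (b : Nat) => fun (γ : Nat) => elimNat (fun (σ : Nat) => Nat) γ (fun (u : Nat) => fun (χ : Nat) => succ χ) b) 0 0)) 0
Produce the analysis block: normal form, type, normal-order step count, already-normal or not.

reduced normal form:
  0
inferred type:
  Nat
steps to reach normal form (normal order): 9
started in normal form: no
first redex: a beta-redex


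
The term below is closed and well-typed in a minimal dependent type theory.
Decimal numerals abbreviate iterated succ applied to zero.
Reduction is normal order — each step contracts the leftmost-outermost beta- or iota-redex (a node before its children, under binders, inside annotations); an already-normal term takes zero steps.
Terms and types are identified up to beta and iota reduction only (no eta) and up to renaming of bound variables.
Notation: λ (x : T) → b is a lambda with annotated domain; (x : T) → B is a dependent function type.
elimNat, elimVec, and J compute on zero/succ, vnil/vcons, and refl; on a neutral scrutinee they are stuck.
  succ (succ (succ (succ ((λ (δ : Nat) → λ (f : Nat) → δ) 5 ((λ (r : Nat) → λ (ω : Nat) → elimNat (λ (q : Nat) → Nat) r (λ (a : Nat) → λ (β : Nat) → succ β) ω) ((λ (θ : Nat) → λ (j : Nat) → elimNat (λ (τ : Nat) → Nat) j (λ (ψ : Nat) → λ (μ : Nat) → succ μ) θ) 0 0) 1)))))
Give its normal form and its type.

resulting normal form:
  9
inferred type:
  Nat


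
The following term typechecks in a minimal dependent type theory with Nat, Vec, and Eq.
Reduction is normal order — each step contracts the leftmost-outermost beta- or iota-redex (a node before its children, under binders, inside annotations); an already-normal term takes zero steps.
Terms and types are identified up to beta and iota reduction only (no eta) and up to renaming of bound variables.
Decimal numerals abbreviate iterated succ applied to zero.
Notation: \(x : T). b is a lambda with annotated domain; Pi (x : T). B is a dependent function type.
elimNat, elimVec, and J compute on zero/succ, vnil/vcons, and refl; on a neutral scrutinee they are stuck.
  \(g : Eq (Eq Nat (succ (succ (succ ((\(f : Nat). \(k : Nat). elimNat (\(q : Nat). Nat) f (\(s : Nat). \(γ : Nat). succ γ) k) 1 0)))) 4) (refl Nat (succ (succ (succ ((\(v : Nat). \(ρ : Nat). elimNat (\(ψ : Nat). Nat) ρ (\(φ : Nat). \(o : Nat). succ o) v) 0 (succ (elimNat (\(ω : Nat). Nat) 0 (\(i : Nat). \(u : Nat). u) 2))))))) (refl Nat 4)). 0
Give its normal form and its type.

resulting normal form:
  \(g : Eq (Eq Nat 4 4) (refl Nat 4) (refl Nat 4)). 0
inferred type:
  Pi (g : Eq (Eq Nat 4 4) (refl Nat 4) (refl Nat 4)). Nat


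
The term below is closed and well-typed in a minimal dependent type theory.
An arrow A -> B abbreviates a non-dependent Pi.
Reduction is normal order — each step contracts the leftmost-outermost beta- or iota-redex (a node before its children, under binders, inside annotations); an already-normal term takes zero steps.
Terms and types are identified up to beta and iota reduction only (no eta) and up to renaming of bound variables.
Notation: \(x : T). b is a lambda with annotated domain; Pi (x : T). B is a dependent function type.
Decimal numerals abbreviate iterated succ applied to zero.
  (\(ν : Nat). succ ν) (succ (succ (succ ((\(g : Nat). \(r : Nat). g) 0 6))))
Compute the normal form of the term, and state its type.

reduced normal form:
  4
type:
  Nat
observation: 3 normal-order steps separate the term from its normal form.


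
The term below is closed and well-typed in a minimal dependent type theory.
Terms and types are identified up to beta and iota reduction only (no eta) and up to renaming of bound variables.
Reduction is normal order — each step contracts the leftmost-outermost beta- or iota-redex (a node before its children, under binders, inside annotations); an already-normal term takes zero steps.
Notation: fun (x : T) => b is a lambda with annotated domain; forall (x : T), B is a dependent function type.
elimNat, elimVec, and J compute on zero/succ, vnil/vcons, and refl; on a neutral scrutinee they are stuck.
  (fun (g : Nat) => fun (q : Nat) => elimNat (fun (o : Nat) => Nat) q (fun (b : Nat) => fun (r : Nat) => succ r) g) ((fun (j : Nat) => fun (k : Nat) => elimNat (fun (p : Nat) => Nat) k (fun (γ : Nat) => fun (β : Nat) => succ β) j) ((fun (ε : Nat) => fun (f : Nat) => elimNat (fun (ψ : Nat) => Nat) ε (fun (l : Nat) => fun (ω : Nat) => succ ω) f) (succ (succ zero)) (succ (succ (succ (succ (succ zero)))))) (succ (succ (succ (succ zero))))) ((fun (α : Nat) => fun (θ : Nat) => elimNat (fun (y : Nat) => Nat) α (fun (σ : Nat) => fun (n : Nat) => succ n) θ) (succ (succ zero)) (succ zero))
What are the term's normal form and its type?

normal form:
  succ (succ (succ (succ (succ (succ (succ (succ (succ (succ (succ (succ (succ (succ zero)))))))))))))
inferred type:
  Nat
observation: normalization takes exactly 84 steps under the normal-order strategy.


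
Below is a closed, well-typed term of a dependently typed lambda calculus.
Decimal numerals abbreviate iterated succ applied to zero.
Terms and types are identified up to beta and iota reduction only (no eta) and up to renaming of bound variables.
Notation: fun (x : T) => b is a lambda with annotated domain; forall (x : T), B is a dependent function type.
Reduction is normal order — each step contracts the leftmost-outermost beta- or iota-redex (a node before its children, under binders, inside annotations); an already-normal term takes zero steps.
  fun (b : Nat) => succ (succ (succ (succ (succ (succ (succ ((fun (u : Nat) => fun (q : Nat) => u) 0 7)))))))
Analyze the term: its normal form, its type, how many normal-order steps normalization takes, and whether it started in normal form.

reduced normal form:
  fun (b : Nat) => 7
inferred type:
  forall (b : Nat), Nat
steps to reach normal form (normal order): 2
started in normal form: no
first contracted redex: a beta-redex


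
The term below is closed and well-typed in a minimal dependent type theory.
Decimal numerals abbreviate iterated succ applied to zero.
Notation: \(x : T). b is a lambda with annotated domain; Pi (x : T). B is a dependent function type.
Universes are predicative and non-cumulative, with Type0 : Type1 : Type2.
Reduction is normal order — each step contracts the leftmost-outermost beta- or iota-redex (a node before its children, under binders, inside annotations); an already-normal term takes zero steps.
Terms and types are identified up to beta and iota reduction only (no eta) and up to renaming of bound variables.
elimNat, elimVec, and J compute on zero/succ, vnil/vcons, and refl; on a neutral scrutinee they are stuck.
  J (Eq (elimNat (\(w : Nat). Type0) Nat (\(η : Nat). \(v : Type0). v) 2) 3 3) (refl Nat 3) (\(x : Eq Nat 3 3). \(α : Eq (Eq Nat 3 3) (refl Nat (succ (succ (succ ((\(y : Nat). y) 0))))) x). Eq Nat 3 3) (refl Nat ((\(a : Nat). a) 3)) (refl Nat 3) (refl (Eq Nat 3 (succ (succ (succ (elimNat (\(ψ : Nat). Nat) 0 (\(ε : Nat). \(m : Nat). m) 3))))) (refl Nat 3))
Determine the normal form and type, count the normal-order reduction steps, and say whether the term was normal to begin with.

normal form:
  refl Nat 3
the term's type:
  Eq Nat 3 3
reduction steps (normal order): 2
started in normal form: no
first redex: a J iota-redex


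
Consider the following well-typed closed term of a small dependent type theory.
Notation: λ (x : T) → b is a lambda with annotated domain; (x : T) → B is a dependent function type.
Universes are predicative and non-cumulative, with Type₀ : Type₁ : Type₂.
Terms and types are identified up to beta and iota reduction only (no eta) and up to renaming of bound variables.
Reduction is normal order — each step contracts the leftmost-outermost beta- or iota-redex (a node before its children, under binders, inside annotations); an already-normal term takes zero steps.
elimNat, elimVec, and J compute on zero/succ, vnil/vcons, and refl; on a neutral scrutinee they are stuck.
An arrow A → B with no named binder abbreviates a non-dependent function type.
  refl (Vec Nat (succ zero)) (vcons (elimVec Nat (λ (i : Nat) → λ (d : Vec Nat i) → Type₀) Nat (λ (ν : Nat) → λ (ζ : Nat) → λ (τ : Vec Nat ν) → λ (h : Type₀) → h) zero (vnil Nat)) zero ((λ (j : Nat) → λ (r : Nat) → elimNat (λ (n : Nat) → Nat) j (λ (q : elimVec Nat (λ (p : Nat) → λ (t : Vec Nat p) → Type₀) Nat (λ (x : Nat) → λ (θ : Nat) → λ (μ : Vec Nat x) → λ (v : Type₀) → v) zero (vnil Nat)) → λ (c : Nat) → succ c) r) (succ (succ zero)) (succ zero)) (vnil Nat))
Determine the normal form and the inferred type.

normal form:
  refl (Vec Nat (succ zero)) (vcons Nat zero (succ (succ (succ zero))) (vnil Nat))
type:
  Eq (Vec Nat (succ zero)) (vcons Nat zero (succ (succ (succ zero))) (vnil Nat)) (vcons Nat zero (succ (succ (succ zero))) (vnil Nat))
observation: reduction starts at an elimVec iota-redex, and 7 normal-order steps reach the normal form.


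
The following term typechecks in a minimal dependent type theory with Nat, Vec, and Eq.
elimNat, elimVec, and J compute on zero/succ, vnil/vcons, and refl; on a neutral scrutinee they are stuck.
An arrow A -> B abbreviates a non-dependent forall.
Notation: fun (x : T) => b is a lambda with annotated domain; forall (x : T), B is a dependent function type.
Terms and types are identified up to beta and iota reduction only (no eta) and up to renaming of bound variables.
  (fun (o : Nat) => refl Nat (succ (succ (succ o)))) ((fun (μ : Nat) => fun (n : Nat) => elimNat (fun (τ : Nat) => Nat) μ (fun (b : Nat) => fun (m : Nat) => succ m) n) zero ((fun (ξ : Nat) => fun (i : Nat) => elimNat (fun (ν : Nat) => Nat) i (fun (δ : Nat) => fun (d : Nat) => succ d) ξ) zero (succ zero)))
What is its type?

the term's type:
  Eq Nat (succ (succ (succ (succ zero)))) (succ (succ (succ (succ zero))))


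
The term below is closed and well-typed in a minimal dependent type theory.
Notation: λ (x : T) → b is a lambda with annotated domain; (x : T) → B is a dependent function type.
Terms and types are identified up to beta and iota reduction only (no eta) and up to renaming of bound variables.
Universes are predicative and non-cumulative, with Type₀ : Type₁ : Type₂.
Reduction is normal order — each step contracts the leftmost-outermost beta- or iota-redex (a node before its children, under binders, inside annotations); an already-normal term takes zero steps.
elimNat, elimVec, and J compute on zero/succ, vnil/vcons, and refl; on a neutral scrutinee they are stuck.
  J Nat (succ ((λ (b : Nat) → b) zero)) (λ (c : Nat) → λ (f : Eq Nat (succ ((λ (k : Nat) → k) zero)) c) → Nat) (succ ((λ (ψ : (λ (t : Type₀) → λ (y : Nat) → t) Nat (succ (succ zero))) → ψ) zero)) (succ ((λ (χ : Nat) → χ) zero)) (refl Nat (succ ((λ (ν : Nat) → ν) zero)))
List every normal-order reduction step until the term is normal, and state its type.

reduction (normal order):
  J Nat (succ ((λ (b : Nat) → b) zero)) (λ (c : Nat) → λ (f : Eq Nat (succ ((λ (k : Nat) → k) zero)) c) → Nat) (succ ((λ (ψ : (λ (t : Type₀) → λ (y : Nat) → t) Nat (succ (succ zero))) → ψ) zero)) (succ ((λ (χ : Nat) → χ) zero)) (refl Nat (succ ((λ (ν : Nat) → ν) zero)))
  ~> succ ((λ (b : (λ (c : Type₀) → λ (f : Nat) → c) Nat (succ (succ zero))) → b) zero)
  ~> succ zero
the term's type:
  Nat


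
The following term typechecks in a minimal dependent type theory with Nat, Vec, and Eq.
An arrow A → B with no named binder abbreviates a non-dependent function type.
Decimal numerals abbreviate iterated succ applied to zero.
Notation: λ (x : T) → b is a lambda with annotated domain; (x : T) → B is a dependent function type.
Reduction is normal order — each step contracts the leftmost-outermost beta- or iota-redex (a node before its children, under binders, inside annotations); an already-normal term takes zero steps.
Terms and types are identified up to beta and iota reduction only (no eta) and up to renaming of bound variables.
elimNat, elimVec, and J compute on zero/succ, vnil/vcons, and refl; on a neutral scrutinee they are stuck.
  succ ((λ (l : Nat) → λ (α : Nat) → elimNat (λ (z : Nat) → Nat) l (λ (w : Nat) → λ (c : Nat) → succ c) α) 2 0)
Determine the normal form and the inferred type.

resulting normal form:
  3
type:
  Nat
observation: contracting a beta-redex first, the term normalizes in 3 steps.


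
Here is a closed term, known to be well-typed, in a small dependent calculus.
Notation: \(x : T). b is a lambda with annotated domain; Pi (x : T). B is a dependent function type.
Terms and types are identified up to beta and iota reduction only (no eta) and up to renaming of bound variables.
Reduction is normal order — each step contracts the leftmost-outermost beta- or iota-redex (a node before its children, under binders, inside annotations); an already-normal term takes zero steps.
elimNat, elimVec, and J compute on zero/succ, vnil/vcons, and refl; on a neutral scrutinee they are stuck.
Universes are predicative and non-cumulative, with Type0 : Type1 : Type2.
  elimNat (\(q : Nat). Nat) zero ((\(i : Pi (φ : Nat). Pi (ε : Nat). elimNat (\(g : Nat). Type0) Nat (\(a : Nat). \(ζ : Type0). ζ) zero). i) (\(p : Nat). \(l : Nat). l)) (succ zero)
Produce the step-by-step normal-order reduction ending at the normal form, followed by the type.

normal-order reduction:
  elimNat (\(q : Nat). Nat) zero ((\(i : Pi (φ : Nat). Pi (ε : Nat). elimNat (\(g : Nat). Type0) Nat (\(a : Nat). \(ζ : Type0). ζ) zero). i) (\(p : Nat). \(l : Nat). l)) (succ zero)
  ~> (\(q : Pi (i : Nat). Pi (φ : Nat). elimNat (\(ε : Nat). Type0) Nat (\(g : Nat). \(a : Type0). a) zero). q) (\(ζ : Nat). \(p : Nat). p) zero (elimNat (\(l : Nat). Nat) zero ((\(γ : Pi (τ : Nat). Pi (w : Nat). elimNat (\(ψ : Nat). Type0) Nat (\(x : Nat). \(j : Type0). j) zero). γ) (\(θ : Nat). \(v : Nat). v)) zero)
  ~> (\(q : Nat). \(i : Nat). i) zero (elimNat (\(φ : Nat). Nat) zero ((\(ε : Pi (g : Nat). Pi (a : Nat). elimNat (\(ζ : Nat). Type0) Nat (\(p : Nat). \(l : Type0). l) zero). ε) (\(γ : Nat). \(τ : Nat). τ)) zero)
  ~> (\(q : Nat). q) (elimNat (\(i : Nat). Nat) zero ((\(φ : Pi (ε : Nat). Pi (g : Nat). elimNat (\(a : Nat). Type0) Nat (\(ζ : Nat). \(p : Type0). p) zero). φ) (\(l : Nat). \(γ : Nat). γ)) zero)
  ~> elimNat (\(q : Nat). Nat) zero ((\(i : Pi (φ : Nat). Pi (ε : Nat). elimNat (\(g : Nat). Type0) Nat (\(a : Nat). \(ζ : Type0). ζ) zero). i) (\(p : Nat). \(l : Nat). l)) zero
  ~> zero
type:
  Nat


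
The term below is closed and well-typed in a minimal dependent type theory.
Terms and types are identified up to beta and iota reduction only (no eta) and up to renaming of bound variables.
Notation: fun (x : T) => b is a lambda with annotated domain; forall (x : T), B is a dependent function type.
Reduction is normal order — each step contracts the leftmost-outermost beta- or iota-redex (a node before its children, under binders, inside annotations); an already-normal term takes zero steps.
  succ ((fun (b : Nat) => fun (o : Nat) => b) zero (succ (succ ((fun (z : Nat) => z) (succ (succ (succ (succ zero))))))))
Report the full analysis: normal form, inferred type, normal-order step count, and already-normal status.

resulting normal form:
  succ zero
inferred type:
  Nat
steps to reach normal form (normal order): 2
started in normal form: no
first contracted redex: a beta-redex


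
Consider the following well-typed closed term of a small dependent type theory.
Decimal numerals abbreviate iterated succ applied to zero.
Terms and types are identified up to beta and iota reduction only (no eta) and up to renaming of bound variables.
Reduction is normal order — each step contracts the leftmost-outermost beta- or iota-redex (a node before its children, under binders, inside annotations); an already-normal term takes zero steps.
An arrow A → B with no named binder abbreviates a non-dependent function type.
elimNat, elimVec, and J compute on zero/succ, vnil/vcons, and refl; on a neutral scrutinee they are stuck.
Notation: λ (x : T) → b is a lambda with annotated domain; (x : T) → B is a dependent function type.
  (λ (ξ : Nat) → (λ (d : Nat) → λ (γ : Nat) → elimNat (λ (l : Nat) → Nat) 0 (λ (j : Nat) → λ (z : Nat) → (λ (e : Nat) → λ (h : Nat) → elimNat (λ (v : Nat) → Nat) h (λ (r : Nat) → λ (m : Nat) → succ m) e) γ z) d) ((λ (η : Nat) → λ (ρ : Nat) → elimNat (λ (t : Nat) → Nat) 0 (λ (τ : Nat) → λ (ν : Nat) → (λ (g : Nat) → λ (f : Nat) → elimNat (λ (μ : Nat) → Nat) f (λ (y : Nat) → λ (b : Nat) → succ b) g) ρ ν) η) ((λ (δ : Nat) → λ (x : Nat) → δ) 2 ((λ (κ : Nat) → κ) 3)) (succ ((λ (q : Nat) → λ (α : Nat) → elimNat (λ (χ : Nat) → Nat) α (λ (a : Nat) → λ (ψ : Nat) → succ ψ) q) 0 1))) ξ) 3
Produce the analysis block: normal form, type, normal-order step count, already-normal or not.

normal form:
  12
the term's type:
  Nat
reduction steps (normal order): 51
already normal: no
first contracted redex: a beta-redex


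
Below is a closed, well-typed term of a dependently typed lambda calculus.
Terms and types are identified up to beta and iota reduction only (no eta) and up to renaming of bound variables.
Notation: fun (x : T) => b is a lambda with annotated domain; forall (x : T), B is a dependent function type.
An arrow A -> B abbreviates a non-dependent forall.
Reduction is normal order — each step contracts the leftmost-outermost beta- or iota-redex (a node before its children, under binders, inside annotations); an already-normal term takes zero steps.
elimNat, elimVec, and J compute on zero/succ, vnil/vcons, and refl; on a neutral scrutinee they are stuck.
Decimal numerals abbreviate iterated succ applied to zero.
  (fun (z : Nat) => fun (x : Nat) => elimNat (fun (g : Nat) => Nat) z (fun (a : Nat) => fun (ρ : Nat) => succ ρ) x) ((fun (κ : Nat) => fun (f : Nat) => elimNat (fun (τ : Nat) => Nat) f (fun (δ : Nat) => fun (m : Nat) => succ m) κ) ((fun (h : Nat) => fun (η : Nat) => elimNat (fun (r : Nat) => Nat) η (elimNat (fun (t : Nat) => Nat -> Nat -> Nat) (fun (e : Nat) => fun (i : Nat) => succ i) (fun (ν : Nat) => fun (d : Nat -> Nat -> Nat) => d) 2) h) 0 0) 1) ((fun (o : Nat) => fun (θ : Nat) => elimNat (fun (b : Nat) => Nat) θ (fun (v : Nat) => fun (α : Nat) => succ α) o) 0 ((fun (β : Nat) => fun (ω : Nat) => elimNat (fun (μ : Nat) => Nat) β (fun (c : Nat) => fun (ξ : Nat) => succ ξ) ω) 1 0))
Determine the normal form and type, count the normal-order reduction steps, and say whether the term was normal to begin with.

normal form:
  2
type:
  Nat
normal-order step count: 18
started in normal form: no
first contracted redex: a beta-redex


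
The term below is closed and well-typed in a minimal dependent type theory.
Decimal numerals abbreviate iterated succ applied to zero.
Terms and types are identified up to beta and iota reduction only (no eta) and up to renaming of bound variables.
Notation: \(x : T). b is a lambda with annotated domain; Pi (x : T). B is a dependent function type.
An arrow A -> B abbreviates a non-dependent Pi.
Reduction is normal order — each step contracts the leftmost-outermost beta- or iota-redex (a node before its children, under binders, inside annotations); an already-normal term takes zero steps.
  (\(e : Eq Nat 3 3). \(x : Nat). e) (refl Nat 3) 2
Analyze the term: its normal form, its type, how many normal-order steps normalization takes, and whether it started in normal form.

reduced normal form:
  refl Nat 3
type:
  Eq Nat 3 3
steps to reach normal form (normal order): 2
term was already normal: no
first redex: a beta-redex


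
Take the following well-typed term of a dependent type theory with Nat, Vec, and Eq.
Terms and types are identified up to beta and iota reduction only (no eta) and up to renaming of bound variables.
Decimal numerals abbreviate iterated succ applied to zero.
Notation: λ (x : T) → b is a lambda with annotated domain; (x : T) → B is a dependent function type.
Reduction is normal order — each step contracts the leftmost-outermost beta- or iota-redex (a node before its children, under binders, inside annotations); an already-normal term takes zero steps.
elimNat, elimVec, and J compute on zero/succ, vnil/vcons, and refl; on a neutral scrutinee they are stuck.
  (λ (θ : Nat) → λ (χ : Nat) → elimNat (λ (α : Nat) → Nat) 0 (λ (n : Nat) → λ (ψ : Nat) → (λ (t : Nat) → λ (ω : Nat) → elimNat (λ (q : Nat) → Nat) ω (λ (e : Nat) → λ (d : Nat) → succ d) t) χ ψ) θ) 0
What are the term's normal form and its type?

reduced normal form:
  λ (θ : Nat) → 0
the term's type:
  (θ : Nat) → Nat
observation: the term reaches its normal form after 2 normal-order steps.


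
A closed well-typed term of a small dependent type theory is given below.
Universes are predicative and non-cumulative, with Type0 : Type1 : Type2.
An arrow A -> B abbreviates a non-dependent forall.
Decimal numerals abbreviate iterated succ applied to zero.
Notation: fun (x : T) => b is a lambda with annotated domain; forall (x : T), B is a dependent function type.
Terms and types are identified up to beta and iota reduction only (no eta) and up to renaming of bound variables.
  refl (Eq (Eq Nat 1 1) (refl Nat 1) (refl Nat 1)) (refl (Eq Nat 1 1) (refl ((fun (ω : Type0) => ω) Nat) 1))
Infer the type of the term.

inferred type:
  Eq (Eq (Eq Nat 1 1) (refl Nat 1) (refl Nat 1)) (refl (Eq Nat 1 1) (refl Nat 1)) (refl (Eq Nat 1 1) (refl Nat 1))


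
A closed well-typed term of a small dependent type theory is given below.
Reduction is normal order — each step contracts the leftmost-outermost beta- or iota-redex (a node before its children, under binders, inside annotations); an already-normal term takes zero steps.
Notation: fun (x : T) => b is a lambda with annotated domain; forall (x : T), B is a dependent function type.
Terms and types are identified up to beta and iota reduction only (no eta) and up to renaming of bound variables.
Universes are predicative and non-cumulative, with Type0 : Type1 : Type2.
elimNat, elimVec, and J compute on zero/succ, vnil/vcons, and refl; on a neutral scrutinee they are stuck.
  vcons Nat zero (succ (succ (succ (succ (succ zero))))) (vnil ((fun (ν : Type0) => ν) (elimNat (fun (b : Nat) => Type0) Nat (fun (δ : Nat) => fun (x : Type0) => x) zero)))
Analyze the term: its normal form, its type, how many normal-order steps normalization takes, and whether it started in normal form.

resulting normal form:
  vcons Nat zero (succ (succ (succ (succ (succ zero))))) (vnil Nat)
inferred type:
  Vec Nat (succ zero)
steps to reach normal form (normal order): 2
already normal: no
first redex: a beta-redex


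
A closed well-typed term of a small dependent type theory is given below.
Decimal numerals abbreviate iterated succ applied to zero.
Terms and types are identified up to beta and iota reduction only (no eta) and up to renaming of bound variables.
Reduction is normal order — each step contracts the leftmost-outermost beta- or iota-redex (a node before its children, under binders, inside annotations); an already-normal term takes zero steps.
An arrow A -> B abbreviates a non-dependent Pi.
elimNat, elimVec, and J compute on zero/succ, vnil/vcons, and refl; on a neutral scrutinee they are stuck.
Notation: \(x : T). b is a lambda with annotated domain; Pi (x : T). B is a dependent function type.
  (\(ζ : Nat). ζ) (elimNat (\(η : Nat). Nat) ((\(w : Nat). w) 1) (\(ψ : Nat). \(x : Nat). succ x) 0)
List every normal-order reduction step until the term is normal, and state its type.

reduction (normal order):
  (\(ζ : Nat). ζ) (elimNat (\(η : Nat). Nat) ((\(w : Nat). w) 1) (\(ψ : Nat). \(x : Nat). succ x) 0)
  ~> elimNat (\(ζ : Nat). Nat) ((\(η : Nat). η) 1) (\(w : Nat). \(ψ : Nat). succ ψ) 0
  ~> (\(ζ : Nat). ζ) 1
  ~> 1
inferred type:
  Nat


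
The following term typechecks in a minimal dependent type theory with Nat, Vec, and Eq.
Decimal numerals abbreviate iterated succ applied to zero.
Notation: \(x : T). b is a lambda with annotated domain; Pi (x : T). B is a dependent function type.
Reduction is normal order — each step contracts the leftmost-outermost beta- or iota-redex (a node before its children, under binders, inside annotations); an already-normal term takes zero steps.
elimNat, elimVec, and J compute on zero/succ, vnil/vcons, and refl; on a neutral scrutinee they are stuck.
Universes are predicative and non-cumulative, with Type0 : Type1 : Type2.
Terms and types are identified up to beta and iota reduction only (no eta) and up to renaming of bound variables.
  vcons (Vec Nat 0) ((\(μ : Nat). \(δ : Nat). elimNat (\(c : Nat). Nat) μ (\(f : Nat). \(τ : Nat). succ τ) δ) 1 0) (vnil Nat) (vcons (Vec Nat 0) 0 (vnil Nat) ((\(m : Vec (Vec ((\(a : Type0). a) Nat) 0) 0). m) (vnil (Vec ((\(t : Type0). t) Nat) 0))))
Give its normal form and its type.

resulting normal form:
  vcons (Vec Nat 0) 1 (vnil Nat) (vcons (Vec Nat 0) 0 (vnil Nat) (vnil (Vec Nat 0)))
inferred type:
  Vec (Vec Nat 0) 2
observation: reduction starts at a beta-redex, and 5 normal-order steps reach the normal form.


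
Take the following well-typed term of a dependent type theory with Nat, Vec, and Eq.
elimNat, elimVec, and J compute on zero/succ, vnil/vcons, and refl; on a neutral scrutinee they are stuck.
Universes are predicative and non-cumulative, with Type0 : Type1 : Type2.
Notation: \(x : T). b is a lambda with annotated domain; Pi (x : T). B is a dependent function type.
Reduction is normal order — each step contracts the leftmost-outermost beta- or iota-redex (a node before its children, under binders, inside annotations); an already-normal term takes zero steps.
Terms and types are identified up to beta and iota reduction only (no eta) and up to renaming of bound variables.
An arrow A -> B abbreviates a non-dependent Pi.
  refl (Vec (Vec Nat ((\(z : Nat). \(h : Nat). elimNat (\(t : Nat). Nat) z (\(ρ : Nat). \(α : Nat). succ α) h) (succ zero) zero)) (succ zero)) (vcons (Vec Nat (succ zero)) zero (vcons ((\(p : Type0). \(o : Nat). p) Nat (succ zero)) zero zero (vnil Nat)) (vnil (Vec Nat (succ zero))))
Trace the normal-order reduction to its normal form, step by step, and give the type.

normal-order reduction:
  refl (Vec (Vec Nat ((\(z : Nat). \(h : Nat). elimNat (\(t : Nat). Nat) z (\(ρ : Nat). \(α : Nat). succ α) h) (succ zero) zero)) (succ zero)) (vcons (Vec Nat (succ zero)) zero (vcons ((\(p : Type0). \(o : Nat). p) Nat (succ zero)) zero zero (vnil Nat)) (vnil (Vec Nat (succ zero))))
  ~> refl (Vec (Vec Nat ((\(z : Nat). elimNat (\(h : Nat). Nat) (succ zero) (\(t : Nat). \(ρ : Nat). succ ρ) z) zero)) (succ zero)) (vcons (Vec Nat (succ zero)) zero (vcons ((\(α : Type0). \(p : Nat). α) Nat (succ zero)) zero zero (vnil Nat)) (vnil (Vec Nat (succ zero))))
  ~> refl (Vec (Vec Nat (elimNat (\(z : Nat). Nat) (succ zero) (\(h : Nat). \(t : Nat). succ t) zero)) (succ zero)) (vcons (Vec Nat (succ zero)) zero (vcons ((\(ρ : Type0). \(α : Nat). ρ) Nat (succ zero)) zero zero (vnil Nat)) (vnil (Vec Nat (succ zero))))
  ~> refl (Vec (Vec Nat (succ zero)) (succ zero)) (vcons (Vec Nat (succ zero)) zero (vcons ((\(z : Type0). \(h : Nat). z) Nat (succ zero)) zero zero (vnil Nat)) (vnil (Vec Nat (succ zero))))
  ~> refl (Vec (Vec Nat (succ zero)) (succ zero)) (vcons (Vec Nat (succ zero)) zero (vcons ((\(z : Nat). Nat) (succ zero)) zero zero (vnil Nat)) (vnil (Vec Nat (succ zero))))
  ~> refl (Vec (Vec Nat (succ zero)) (succ zero)) (vcons (Vec Nat (succ zero)) zero (vcons Nat zero zero (vnil Nat)) (vnil (Vec Nat (succ zero))))
type:
  Eq (Vec (Vec Nat (succ zero)) (succ zero)) (vcons (Vec Nat (succ zero)) zero (vcons Nat zero zero (vnil Nat)) (vnil (Vec Nat (succ zero)))) (vcons (Vec Nat (succ zero)) zero (vcons Nat zero zero (vnil Nat)) (vnil (Vec Nat (succ zero))))


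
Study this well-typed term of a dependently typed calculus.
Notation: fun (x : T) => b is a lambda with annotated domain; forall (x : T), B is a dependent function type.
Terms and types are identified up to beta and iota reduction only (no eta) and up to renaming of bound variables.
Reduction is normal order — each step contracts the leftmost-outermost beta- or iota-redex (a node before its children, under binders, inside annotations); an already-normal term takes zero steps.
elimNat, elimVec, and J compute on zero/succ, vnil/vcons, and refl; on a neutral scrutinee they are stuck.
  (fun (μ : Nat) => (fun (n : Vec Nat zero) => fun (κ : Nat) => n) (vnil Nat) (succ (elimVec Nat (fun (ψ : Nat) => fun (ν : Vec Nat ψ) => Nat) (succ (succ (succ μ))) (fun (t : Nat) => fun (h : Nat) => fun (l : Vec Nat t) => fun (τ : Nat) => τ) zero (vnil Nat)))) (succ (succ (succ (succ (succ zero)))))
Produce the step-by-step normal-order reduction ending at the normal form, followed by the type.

reduction (normal order):
  (fun (μ : Nat) => (fun (n : Vec Nat zero) => fun (κ : Nat) => n) (vnil Nat) (succ (elimVec Nat (fun (ψ : Nat) => fun (ν : Vec Nat ψ) => Nat) (succ (succ (succ μ))) (fun (t : Nat) => fun (h : Nat) => fun (l : Vec Nat t) => fun (τ : Nat) => τ) zero (vnil Nat)))) (succ (succ (succ (succ (succ zero)))))
  ~> (fun (μ : Vec Nat zero) => fun (n : Nat) => μ) (vnil Nat) (succ (elimVec Nat (fun (κ : Nat) => fun (ψ : Vec Nat κ) => Nat) (succ (succ (succ (succ (succ (succ (succ (succ zero)))))))) (fun (ν : Nat) => fun (t : Nat) => fun (h : Vec Nat ν) => fun (l : Nat) => l) zero (vnil Nat)))
  ~> (fun (μ : Nat) => vnil Nat) (succ (elimVec Nat (fun (n : Nat) => fun (κ : Vec Nat n) => Nat) (succ (succ (succ (succ (succ (succ (succ (succ zero)))))))) (fun (ψ : Nat) => fun (ν : Nat) => fun (t : Vec Nat ψ) => fun (h : Nat) => h) zero (vnil Nat)))
  ~> vnil Nat
the term's type:
  Vec Nat zero


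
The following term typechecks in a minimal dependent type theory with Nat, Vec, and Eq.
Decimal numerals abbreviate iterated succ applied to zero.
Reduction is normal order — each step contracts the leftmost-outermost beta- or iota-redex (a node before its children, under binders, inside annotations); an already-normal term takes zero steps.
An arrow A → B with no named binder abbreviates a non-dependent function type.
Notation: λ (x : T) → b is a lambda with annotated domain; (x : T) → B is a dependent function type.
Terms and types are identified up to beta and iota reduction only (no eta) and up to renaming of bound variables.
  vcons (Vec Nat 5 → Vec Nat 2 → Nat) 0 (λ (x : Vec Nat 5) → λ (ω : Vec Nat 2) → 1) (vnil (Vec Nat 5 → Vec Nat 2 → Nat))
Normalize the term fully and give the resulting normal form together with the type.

normal form:
  vcons (Vec Nat 5 → Vec Nat 2 → Nat) 0 (λ (x : Vec Nat 5) → λ (ω : Vec Nat 2) → 1) (vnil (Vec Nat 5 → Vec Nat 2 → Nat))
the term's type:
  Vec (Vec Nat 5 → Vec Nat 2 → Nat) 1
observation: no redex remains anywhere in the term; it is its own normal form.
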